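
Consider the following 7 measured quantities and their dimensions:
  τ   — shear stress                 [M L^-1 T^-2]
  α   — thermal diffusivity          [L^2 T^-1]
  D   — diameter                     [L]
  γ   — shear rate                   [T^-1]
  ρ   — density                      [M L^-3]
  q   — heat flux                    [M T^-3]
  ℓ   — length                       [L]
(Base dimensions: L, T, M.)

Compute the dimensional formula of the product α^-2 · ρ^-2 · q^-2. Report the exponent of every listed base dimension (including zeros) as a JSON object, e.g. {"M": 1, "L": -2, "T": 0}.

Exponent matrix [L,T,M] × [τ,α,D,γ,ρ,q,ℓ]:
  L: [-1  2  1  0 -3  0  1]
  T: [-2 -1  0 -1  0 -3  0]
  M: [ 1  0  0  0  1  1  0]
  [L]: (-2)·2+(-2)·-3+(-2)·0 = 2
  [T]: (-2)·-1+(-2)·0+(-2)·-3 = 8
  [M]: (-2)·0+(-2)·1+(-2)·1 = -4
⇒ L^2 T^8 M^-4

{"L": 2, "T": 8, "M": -4}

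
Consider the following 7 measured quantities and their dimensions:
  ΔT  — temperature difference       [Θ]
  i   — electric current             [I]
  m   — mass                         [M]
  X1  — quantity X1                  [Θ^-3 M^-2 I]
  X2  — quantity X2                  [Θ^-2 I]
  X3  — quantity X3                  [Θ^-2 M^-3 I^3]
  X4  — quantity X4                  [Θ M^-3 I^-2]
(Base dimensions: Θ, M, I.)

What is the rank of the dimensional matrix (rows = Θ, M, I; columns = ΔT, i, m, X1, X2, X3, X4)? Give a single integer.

Dimensional matrix (Θ×M×I by ΔT×i×m×X1×X2×X3×X4):
  Θ: [ 1  0  0 -3 -2 -2  1]
  M: [ 0  0  1 -2  0 -3 -3]
  I: [ 0  1  0  1  1  3 -2]
Row reduction gives pivot columns ΔT,i,m; rank = 3

3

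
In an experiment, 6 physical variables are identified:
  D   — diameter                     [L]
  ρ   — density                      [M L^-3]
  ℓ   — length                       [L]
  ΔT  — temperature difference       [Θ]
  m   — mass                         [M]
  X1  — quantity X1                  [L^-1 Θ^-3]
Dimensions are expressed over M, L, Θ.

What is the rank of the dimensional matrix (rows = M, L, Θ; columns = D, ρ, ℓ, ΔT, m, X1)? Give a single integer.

Dimensional matrix (M×L×Θ by D×ρ×ℓ×ΔT×m×X1):
  M: [ 0  1  0  0  1  0]
  L: [ 1 -3  1  0  0 -1]
  Θ: [ 0  0  0  1  0 -3]
RREF → pivots at {D,ρ,ΔT} ⇒ r = 3

3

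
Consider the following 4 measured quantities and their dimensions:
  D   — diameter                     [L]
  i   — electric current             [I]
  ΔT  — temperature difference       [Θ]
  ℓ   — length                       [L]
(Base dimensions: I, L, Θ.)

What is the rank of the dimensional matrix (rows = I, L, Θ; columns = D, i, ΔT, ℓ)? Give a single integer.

3

Write exponents as rows I,L,Θ / cols D,i,ΔT,ℓ:
  I: [ 0  1  0  0]
  L: [ 1  0  0  1]
  Θ: [ 0  0  1  0]
Echelon form has 3 nonzero rows (pivots: D,i,ΔT)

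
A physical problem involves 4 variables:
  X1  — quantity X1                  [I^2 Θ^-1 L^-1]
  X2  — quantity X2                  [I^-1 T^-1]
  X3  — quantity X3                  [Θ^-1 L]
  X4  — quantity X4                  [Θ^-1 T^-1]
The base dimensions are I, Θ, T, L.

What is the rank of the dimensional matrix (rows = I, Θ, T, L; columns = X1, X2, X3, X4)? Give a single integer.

3

Dimensional matrix (I×Θ×T×L by X1×X2×X3×X4):
  I: [ 2 -1  0  0]
  Θ: [-1  0 -1 -1]
  T: [ 0 -1  0 -1]
  L: [-1  0  1  0]
Row reduction gives pivot columns X1,X2,X3; rank = 3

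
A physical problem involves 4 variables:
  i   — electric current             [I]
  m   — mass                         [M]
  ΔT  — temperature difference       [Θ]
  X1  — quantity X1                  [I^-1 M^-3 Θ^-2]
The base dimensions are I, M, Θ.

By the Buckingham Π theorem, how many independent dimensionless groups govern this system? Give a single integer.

1

Write exponents as rows I,M,Θ / cols i,m,ΔT,X1:
  I: [ 1  0  0 -1]
  M: [ 0  1  0 -3]
  Θ: [ 0  0  1 -2]
Echelon form has 3 nonzero rows (pivots: i,m,ΔT)
Π count = n − r = 4 − 3 = 1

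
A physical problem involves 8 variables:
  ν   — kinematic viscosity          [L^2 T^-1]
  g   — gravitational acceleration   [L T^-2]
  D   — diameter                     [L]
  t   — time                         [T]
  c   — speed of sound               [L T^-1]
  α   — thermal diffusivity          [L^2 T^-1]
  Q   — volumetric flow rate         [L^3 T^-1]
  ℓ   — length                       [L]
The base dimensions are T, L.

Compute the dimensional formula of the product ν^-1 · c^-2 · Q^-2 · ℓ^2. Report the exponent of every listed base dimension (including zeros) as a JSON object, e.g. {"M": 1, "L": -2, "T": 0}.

Dimensional matrix (T×L by ν×g×D×t×c×α×Q×ℓ):
  T: [-1 -2  0  1 -1 -1 -1  0]
  L: [ 2  1  1  0  1  2  3  1]
  [T]: (-1)·-1+(-2)·-1+(-2)·-1+(2)·0 = 5
  [L]: (-1)·2+(-2)·1+(-2)·3+(2)·1 = -8
⇒ T^5 L^-8

{"T": 5, "L": -8}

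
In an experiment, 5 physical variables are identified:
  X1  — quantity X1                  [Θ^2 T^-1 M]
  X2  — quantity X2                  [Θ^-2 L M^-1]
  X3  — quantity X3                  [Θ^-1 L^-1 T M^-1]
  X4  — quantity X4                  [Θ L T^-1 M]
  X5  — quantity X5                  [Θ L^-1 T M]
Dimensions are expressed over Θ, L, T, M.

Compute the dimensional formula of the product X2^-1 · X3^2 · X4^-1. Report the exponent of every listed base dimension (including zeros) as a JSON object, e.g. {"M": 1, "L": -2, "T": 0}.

{"Θ": -1, "L": -4, "T": 3, "M": -2}

Exponent matrix [Θ,L,T,M] × [X1,X2,X3,X4,X5]:
  Θ: [ 2 -2 -1  1  1]
  L: [ 0  1 -1  1 -1]
  T: [-1  0  1 -1  1]
  M: [ 1 -1 -1  1  1]
  [Θ]: (-1)·-2+(2)·-1+(-1)·1 = -1
  [L]: (-1)·1+(2)·-1+(-1)·1 = -4
  [T]: (-1)·0+(2)·1+(-1)·-1 = 3
  [M]: (-1)·-1+(2)·-1+(-1)·1 = -2
⇒ Θ^-1 L^-4 T^3 M^-2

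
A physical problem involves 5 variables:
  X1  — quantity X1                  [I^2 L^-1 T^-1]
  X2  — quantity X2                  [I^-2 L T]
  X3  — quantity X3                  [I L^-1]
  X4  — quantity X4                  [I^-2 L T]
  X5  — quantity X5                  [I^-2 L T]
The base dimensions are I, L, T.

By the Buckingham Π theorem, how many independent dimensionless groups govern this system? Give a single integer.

3

Dimensional matrix (I×L×T by X1×X2×X3×X4×X5):
  I: [ 2 -2  1 -2 -2]
  L: [-1  1 -1  1  1]
  T: [-1  1  0  1  1]
Echelon form has 2 nonzero rows (pivots: X1,X3)
n=5, r=2 ⇒ 3 dimensionless groups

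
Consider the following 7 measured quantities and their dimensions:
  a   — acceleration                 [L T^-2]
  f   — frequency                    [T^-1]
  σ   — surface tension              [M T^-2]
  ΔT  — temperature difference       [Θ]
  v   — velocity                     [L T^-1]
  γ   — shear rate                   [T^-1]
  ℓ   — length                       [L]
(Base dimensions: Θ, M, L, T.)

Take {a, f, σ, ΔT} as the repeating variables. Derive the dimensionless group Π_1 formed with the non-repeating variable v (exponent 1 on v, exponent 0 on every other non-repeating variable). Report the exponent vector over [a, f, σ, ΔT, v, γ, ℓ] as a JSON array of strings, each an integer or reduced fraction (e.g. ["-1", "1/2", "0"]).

Write exponents as rows Θ,M,L,T / cols a,f,σ,ΔT,v,γ,ℓ:
  Θ: [ 0  0  0  1  0  0  0]
  M: [ 0  0  1  0  0  0  0]
  L: [ 1  0  0  0  1  0  1]
  T: [-2 -1 -2  0 -1 -1  0]
Echelon form has 4 nonzero rows (pivots: a,f,σ,ΔT)
Pivot set = {a,f,σ,ΔT}, free = {v,γ,ℓ}
RREF:
  r0: [   1    0    0    0    1    0    1]
  r1: [   0    1    0    0   -1    1   -2]
  r2: [   0    0    1    0    0    0    0]
  r3: [   0    0    0    1    0    0    0]
Fix exponent of v at 1, γ at 0, ℓ at 0; solve each RREF row for its pivot's exponent:
  r0: exp(a) + (1)·1 = 0 ⇒ exp(a) = -1
  r1: exp(f) + (-1)·1 = 0 ⇒ exp(f) = 1
  r2: exp(σ) + (0)·1 = 0 ⇒ exp(σ) = 0
  r3: exp(ΔT) + (0)·1 = 0 ⇒ exp(ΔT) = 0
Π_1 = a^-1 · f · v

["-1", "1", "0", "0", "1", "0", "0"]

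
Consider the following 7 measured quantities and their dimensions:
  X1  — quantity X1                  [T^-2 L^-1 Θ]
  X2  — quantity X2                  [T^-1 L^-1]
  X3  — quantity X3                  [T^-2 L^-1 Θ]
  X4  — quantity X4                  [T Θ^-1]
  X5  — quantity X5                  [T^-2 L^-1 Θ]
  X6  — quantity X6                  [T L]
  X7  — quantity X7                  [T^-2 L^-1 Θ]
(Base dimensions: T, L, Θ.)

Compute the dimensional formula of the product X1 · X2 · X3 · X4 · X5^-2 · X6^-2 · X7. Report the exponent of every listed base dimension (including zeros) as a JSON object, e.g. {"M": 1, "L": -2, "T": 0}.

Exponent matrix [T,L,Θ] × [X1,X2,X3,X4,X5,X6,X7]:
  T: [-2 -1 -2  1 -2  1 -2]
  L: [-1 -1 -1  0 -1  1 -1]
  Θ: [ 1  0  1 -1  1  0  1]
  [T]: (1)·-2+(1)·-1+(1)·-2+(1)·1+(-2)·-2+(-2)·1+(1)·-2 = -4
  [L]: (1)·-1+(1)·-1+(1)·-1+(1)·0+(-2)·-1+(-2)·1+(1)·-1 = -4
  [Θ]: (1)·1+(1)·0+(1)·1+(1)·-1+(-2)·1+(-2)·0+(1)·1 = 0
⇒ T^-4 L^-4

{"T": -4, "L": -4, "Θ": 0}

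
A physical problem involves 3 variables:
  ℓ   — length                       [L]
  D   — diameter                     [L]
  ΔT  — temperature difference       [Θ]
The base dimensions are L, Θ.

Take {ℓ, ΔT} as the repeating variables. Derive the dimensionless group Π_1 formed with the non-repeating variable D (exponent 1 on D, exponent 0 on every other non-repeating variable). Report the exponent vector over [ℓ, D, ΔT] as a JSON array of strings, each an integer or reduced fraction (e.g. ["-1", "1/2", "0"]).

["-1", "1", "0"]

Dimensional matrix (L×Θ by ℓ×D×ΔT):
  L: [ 1  1  0]
  Θ: [ 0  0  1]
Row reduction gives pivot columns ℓ,ΔT; rank = 2
Pivot set = {ℓ,ΔT}, free = {D}
RREF:
  r0: [   1    1    0]
  r1: [   0    0    1]
Fix exponent of D at 1; solve each RREF row for its pivot's exponent:
  r0: exp(ℓ) + (1)·1 = 0 ⇒ exp(ℓ) = -1
  r1: exp(ΔT) + (0)·1 = 0 ⇒ exp(ΔT) = 0
Π_1 = ℓ^-1 · D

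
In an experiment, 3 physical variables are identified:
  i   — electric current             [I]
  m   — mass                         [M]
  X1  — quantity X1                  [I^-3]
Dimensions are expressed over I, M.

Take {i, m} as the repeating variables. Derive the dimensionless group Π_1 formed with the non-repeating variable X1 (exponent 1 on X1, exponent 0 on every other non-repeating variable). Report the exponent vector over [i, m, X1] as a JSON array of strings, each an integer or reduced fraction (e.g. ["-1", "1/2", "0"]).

["3", "0", "1"]

Exponent matrix [I,M] × [i,m,X1]:
  I: [ 1  0 -3]
  M: [ 0  1  0]
Echelon form has 2 nonzero rows (pivots: i,m)
Pivot set = {i,m}, free = {X1}
RREF:
  r0: [   1    0   -3]
  r1: [   0    1    0]
Fix exponent of X1 at 1; solve each RREF row for its pivot's exponent:
  r0: exp(i) + (-3)·1 = 0 ⇒ exp(i) = 3
  r1: exp(m) + (0)·1 = 0 ⇒ exp(m) = 0
Π_1 = i^3 · X1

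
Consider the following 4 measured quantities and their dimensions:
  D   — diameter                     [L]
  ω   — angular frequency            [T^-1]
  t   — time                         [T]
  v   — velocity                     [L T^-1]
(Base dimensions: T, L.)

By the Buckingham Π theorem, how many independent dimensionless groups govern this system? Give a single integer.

2

Exponent matrix [T,L] × [D,ω,t,v]:
  T: [ 0 -1  1 -1]
  L: [ 1  0  0  1]
Echelon form has 2 nonzero rows (pivots: D,ω)
4 vars − rank 2 = 2 Π groups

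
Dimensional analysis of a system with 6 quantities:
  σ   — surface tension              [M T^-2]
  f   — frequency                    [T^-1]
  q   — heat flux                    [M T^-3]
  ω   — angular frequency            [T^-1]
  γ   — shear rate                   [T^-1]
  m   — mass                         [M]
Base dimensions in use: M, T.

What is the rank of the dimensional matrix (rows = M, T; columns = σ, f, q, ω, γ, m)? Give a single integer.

Exponent matrix [M,T] × [σ,f,q,ω,γ,m]:
  M: [ 1  0  1  0  0  1]
  T: [-2 -1 -3 -1 -1  0]
Echelon form has 2 nonzero rows (pivots: σ,f)

2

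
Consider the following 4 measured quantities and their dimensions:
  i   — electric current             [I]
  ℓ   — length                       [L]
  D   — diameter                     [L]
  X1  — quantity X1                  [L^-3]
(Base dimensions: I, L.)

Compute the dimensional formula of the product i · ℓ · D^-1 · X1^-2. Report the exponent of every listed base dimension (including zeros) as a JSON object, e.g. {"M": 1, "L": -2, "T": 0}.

{"I": 1, "L": 6}

Write exponents as rows I,L / cols i,ℓ,D,X1:
  I: [ 1  0  0  0]
  L: [ 0  1  1 -3]
  [I]: (1)·1+(1)·0+(-1)·0+(-2)·0 = 1
  [L]: (1)·0+(1)·1+(-1)·1+(-2)·-3 = 6
⇒ I L^6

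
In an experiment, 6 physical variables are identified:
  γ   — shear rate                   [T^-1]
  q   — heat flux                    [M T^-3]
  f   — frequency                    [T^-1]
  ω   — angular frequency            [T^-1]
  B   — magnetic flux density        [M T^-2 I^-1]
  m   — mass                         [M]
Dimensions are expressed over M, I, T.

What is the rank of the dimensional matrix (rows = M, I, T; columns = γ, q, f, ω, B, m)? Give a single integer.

Dimensional matrix (M×I×T by γ×q×f×ω×B×m):
  M: [ 0  1  0  0  1  1]
  I: [ 0  0  0  0 -1  0]
  T: [-1 -3 -1 -1 -2  0]
RREF → pivots at {γ,q,B} ⇒ r = 3

3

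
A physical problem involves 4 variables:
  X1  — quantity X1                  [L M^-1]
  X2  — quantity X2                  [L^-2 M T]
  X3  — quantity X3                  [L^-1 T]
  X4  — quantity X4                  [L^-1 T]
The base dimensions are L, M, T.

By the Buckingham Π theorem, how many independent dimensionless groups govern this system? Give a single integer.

Exponent matrix [L,M,T] × [X1,X2,X3,X4]:
  L: [ 1 -2 -1 -1]
  M: [-1  1  0  0]
  T: [ 0  1  1  1]
Echelon form has 2 nonzero rows (pivots: X1,X2)
4 vars − rank 2 = 2 Π groups

2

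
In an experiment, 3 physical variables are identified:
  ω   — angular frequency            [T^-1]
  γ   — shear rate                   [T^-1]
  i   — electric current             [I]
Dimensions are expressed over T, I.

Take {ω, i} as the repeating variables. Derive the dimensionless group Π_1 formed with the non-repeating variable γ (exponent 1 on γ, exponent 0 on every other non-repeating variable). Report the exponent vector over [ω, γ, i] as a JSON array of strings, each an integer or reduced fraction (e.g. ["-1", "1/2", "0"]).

Dimensional matrix (T×I by ω×γ×i):
  T: [-1 -1  0]
  I: [ 0  0  1]
RREF → pivots at {ω,i} ⇒ r = 2
Pivot set = {ω,i}, free = {γ}
RREF:
  r0: [   1    1    0]
  r1: [   0    0    1]
Fix exponent of γ at 1; solve each RREF row for its pivot's exponent:
  r0: exp(ω) + (1)·1 = 0 ⇒ exp(ω) = -1
  r1: exp(i) + (0)·1 = 0 ⇒ exp(i) = 0
Π_1 = ω^-1 · γ

["-1", "1", "0"]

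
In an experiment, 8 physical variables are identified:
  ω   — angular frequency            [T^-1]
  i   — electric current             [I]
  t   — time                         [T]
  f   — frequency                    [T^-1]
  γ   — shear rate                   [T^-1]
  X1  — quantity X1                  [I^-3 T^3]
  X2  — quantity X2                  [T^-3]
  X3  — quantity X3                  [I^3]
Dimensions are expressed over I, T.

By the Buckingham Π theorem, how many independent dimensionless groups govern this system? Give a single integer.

Write exponents as rows I,T / cols ω,i,t,f,γ,X1,X2,X3:
  I: [ 0  1  0  0  0 -3  0  3]
  T: [-1  0  1 -1 -1  3 -3  0]
Echelon form has 2 nonzero rows (pivots: ω,i)
n=8, r=2 ⇒ 6 dimensionless groups

6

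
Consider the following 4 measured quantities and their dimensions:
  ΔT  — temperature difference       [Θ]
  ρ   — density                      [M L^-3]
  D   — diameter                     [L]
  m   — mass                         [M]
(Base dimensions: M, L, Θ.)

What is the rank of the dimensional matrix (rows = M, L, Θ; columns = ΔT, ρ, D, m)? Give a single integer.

Exponent matrix [M,L,Θ] × [ΔT,ρ,D,m]:
  M: [ 0  1  0  1]
  L: [ 0 -3  1  0]
  Θ: [ 1  0  0  0]
RREF → pivots at {ΔT,ρ,D} ⇒ r = 3

3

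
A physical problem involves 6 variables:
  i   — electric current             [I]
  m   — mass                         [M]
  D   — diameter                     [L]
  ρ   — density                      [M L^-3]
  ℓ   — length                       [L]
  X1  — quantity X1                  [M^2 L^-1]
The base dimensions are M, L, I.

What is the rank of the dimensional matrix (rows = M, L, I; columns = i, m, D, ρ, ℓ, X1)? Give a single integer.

Dimensional matrix (M×L×I by i×m×D×ρ×ℓ×X1):
  M: [ 0  1  0  1  0  2]
  L: [ 0  0  1 -3  1 -1]
  I: [ 1  0  0  0  0  0]
Row reduction gives pivot columns i,m,D; rank = 3

3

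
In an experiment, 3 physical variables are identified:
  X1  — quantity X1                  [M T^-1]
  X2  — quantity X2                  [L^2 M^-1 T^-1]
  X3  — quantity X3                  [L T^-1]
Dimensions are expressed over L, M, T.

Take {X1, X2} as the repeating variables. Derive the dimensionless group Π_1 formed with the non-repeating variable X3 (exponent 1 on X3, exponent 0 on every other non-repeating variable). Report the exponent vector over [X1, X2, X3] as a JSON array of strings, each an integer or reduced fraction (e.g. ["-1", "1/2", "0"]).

["-1/2", "-1/2", "1"]

Exponent matrix [L,M,T] × [X1,X2,X3]:
  L: [ 0  2  1]
  M: [ 1 -1  0]
  T: [-1 -1 -1]
RREF → pivots at {X1,X2} ⇒ r = 2
Pivot set = {X1,X2}, free = {X3}
RREF:
  r0: [   1    0  1/2]
  r1: [   0    1  1/2]
  r2: [   0    0    0]
Fix exponent of X3 at 1; solve each RREF row for its pivot's exponent:
  r0: exp(X1) + (1/2)·1 = 0 ⇒ exp(X1) = -1/2
  r1: exp(X2) + (1/2)·1 = 0 ⇒ exp(X2) = -1/2
Π_1 = X1^(-1/2) · X2^(-1/2) · X3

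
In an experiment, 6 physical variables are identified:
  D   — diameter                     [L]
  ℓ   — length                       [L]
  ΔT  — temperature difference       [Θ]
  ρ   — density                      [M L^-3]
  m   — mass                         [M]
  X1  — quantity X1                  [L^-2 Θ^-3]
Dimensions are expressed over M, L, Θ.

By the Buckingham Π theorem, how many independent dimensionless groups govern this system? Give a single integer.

3

Exponent matrix [M,L,Θ] × [D,ℓ,ΔT,ρ,m,X1]:
  M: [ 0  0  0  1  1  0]
  L: [ 1  1  0 -3  0 -2]
  Θ: [ 0  0  1  0  0 -3]
Row reduction gives pivot columns D,ΔT,ρ; rank = 3
n=6, r=3 ⇒ 3 dimensionless groups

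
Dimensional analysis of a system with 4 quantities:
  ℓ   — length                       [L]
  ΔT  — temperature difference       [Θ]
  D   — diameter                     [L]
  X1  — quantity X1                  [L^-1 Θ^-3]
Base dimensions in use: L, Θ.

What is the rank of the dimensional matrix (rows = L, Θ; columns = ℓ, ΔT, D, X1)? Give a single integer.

Write exponents as rows L,Θ / cols ℓ,ΔT,D,X1:
  L: [ 1  0  1 -1]
  Θ: [ 0  1  0 -3]
RREF → pivots at {ℓ,ΔT} ⇒ r = 2

2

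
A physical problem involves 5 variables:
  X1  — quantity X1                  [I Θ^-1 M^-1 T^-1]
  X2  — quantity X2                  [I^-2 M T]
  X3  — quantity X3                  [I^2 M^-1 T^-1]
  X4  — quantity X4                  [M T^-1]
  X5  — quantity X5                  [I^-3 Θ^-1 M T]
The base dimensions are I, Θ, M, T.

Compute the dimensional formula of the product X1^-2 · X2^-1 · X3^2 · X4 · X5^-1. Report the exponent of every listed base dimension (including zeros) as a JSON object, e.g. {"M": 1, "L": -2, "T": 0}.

{"I": 7, "Θ": 3, "M": -1, "T": -3}

Dimensional matrix (I×Θ×M×T by X1×X2×X3×X4×X5):
  I: [ 1 -2  2  0 -3]
  Θ: [-1  0  0  0 -1]
  M: [-1  1 -1  1  1]
  T: [-1  1 -1 -1  1]
  [I]: (-2)·1+(-1)·-2+(2)·2+(1)·0+(-1)·-3 = 7
  [Θ]: (-2)·-1+(-1)·0+(2)·0+(1)·0+(-1)·-1 = 3
  [M]: (-2)·-1+(-1)·1+(2)·-1+(1)·1+(-1)·1 = -1
  [T]: (-2)·-1+(-1)·1+(2)·-1+(1)·-1+(-1)·1 = -3
⇒ I^7 Θ^3 M^-1 T^-3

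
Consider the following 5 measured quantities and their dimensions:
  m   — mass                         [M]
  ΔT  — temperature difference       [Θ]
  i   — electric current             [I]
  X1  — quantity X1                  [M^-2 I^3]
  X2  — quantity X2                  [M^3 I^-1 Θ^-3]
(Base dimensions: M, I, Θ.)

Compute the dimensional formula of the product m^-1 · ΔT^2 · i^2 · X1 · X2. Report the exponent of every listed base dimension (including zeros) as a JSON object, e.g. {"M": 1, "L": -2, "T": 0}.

Write exponents as rows M,I,Θ / cols m,ΔT,i,X1,X2:
  M: [ 1  0  0 -2  3]
  I: [ 0  0  1  3 -1]
  Θ: [ 0  1  0  0 -3]
  [M]: (-1)·1+(2)·0+(2)·0+(1)·-2+(1)·3 = 0
  [I]: (-1)·0+(2)·0+(2)·1+(1)·3+(1)·-1 = 4
  [Θ]: (-1)·0+(2)·1+(2)·0+(1)·0+(1)·-3 = -1
⇒ I^4 Θ^-1

{"M": 0, "I": 4, "Θ": -1}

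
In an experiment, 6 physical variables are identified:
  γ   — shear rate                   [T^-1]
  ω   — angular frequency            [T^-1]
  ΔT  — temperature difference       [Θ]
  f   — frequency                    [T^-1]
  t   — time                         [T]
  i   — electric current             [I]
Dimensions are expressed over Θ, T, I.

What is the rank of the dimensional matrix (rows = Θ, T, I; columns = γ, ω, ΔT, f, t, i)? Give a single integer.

3

Dimensional matrix (Θ×T×I by γ×ω×ΔT×f×t×i):
  Θ: [ 0  0  1  0  0  0]
  T: [-1 -1  0 -1  1  0]
  I: [ 0  0  0  0  0  1]
Echelon form has 3 nonzero rows (pivots: γ,ΔT,i)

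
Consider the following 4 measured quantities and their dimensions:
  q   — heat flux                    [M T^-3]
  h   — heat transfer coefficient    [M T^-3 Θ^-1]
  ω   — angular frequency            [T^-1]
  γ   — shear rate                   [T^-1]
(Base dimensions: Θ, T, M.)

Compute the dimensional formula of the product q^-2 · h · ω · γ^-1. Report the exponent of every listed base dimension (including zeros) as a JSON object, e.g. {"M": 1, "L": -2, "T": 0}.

Write exponents as rows Θ,T,M / cols q,h,ω,γ:
  Θ: [ 0 -1  0  0]
  T: [-3 -3 -1 -1]
  M: [ 1  1  0  0]
  [Θ]: (-2)·0+(1)·-1+(1)·0+(-1)·0 = -1
  [T]: (-2)·-3+(1)·-3+(1)·-1+(-1)·-1 = 3
  [M]: (-2)·1+(1)·1+(1)·0+(-1)·0 = -1
⇒ Θ^-1 T^3 M^-1

{"Θ": -1, "T": 3, "M": -1}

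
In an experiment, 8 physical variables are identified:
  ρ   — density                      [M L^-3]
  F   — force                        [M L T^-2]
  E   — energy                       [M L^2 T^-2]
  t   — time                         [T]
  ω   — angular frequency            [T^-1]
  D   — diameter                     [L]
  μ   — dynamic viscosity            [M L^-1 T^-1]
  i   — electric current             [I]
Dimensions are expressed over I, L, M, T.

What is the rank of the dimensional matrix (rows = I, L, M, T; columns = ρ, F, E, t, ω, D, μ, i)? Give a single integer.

Write exponents as rows I,L,M,T / cols ρ,F,E,t,ω,D,μ,i:
  I: [ 0  0  0  0  0  0  0  1]
  L: [-3  1  2  0  0  1 -1  0]
  M: [ 1  1  1  0  0  0  1  0]
  T: [ 0 -2 -2  1 -1  0 -1  0]
Echelon form has 4 nonzero rows (pivots: ρ,F,E,i)

4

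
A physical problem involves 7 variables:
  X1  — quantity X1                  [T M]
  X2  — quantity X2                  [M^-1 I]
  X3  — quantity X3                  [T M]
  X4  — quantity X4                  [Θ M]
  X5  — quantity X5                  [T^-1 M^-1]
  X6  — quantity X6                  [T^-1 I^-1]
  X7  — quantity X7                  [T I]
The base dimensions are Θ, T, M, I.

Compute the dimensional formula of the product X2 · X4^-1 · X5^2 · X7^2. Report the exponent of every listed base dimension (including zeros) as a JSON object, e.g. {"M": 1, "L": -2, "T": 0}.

{"Θ": -1, "T": 0, "M": -4, "I": 3}

Exponent matrix [Θ,T,M,I] × [X1,X2,X3,X4,X5,X6,X7]:
  Θ: [ 0  0  0  1  0  0  0]
  T: [ 1  0  1  0 -1 -1  1]
  M: [ 1 -1  1  1 -1  0  0]
  I: [ 0  1  0  0  0 -1  1]
  [Θ]: (1)·0+(-1)·1+(2)·0+(2)·0 = -1
  [T]: (1)·0+(-1)·0+(2)·-1+(2)·1 = 0
  [M]: (1)·-1+(-1)·1+(2)·-1+(2)·0 = -4
  [I]: (1)·1+(-1)·0+(2)·0+(2)·1 = 3
⇒ Θ^-1 M^-4 I^3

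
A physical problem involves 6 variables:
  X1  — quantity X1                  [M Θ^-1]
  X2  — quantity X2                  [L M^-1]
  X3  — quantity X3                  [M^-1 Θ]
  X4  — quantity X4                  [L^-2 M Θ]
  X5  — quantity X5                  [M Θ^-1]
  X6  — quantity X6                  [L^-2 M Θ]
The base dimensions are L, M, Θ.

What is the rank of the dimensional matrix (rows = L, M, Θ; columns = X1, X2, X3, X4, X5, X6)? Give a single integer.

Exponent matrix [L,M,Θ] × [X1,X2,X3,X4,X5,X6]:
  L: [ 0  1  0 -2  0 -2]
  M: [ 1 -1 -1  1  1  1]
  Θ: [-1  0  1  1 -1  1]
RREF → pivots at {X1,X2} ⇒ r = 2

2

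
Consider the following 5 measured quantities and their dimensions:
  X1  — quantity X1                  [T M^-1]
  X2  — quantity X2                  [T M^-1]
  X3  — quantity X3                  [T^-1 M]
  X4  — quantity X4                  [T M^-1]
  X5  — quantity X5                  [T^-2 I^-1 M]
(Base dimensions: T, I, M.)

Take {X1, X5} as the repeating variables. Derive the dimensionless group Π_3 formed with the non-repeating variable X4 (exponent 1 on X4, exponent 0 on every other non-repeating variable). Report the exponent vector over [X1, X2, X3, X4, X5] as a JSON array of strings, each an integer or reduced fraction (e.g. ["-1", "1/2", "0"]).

["-1", "0", "0", "1", "0"]

Dimensional matrix (T×I×M by X1×X2×X3×X4×X5):
  T: [ 1  1 -1  1 -2]
  I: [ 0  0  0  0 -1]
  M: [-1 -1  1 -1  1]
Echelon form has 2 nonzero rows (pivots: X1,X5)
Repeat: X1,X5; free: X2,X3,X4
RREF:
  r0: [   1    1   -1    1    0]
  r1: [   0    0    0    0    1]
  r2: [   0    0    0    0    0]
Fix exponent of X4 at 1, X2 at 0, X3 at 0; solve each RREF row for its pivot's exponent:
  r0: exp(X1) + (1)·1 = 0 ⇒ exp(X1) = -1
  r1: exp(X5) + (0)·1 = 0 ⇒ exp(X5) = 0
Π_3 = X1^-1 · X4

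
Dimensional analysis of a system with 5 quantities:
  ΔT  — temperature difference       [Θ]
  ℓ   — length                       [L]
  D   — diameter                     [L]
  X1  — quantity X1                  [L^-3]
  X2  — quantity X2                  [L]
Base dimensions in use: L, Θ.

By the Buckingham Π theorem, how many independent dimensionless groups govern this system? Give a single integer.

Dimensional matrix (L×Θ by ΔT×ℓ×D×X1×X2):
  L: [ 0  1  1 -3  1]
  Θ: [ 1  0  0  0  0]
Echelon form has 2 nonzero rows (pivots: ΔT,ℓ)
n=5, r=2 ⇒ 3 dimensionless groups

3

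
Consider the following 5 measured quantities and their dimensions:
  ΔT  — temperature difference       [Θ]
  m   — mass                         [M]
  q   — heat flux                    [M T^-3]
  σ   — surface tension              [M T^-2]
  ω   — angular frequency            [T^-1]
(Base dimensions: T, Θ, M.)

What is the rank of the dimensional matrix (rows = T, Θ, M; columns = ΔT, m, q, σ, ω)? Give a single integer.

Write exponents as rows T,Θ,M / cols ΔT,m,q,σ,ω:
  T: [ 0  0 -3 -2 -1]
  Θ: [ 1  0  0  0  0]
  M: [ 0  1  1  1  0]
Echelon form has 3 nonzero rows (pivots: ΔT,m,q)

3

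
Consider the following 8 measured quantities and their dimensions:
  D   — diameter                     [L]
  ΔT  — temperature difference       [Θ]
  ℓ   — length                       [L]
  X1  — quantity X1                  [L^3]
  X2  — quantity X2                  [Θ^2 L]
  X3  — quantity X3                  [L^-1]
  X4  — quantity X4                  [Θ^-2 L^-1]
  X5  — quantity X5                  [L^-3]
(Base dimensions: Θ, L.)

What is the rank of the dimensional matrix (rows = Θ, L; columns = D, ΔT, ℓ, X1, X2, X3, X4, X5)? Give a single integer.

Exponent matrix [Θ,L] × [D,ΔT,ℓ,X1,X2,X3,X4,X5]:
  Θ: [ 0  1  0  0  2  0 -2  0]
  L: [ 1  0  1  3  1 -1 -1 -3]
RREF → pivots at {D,ΔT} ⇒ r = 2

2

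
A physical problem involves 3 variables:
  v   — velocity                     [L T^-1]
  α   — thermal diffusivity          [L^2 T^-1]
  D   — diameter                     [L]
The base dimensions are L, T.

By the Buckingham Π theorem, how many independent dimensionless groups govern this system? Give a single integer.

1

Dimensional matrix (L×T by v×α×D):
  L: [ 1  2  1]
  T: [-1 -1  0]
Row reduction gives pivot columns v,α; rank = 2
3 vars − rank 2 = 1 Π group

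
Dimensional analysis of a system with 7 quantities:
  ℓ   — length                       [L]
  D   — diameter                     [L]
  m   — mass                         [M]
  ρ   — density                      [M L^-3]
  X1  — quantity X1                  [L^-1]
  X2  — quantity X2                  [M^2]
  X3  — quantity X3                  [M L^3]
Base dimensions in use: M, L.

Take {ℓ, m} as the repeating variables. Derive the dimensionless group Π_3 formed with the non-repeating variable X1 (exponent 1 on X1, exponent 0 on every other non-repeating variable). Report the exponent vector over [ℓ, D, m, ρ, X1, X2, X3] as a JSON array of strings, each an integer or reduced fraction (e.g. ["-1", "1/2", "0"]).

["1", "0", "0", "0", "1", "0", "0"]

Dimensional matrix (M×L by ℓ×D×m×ρ×X1×X2×X3):
  M: [ 0  0  1  1  0  2  1]
  L: [ 1  1  0 -3 -1  0  3]
Row reduction gives pivot columns ℓ,m; rank = 2
Repeat: ℓ,m; free: D,ρ,X1,X2,X3
RREF:
  r0: [   1    1    0   -3   -1    0    3]
  r1: [   0    0    1    1    0    2    1]
Fix exponent of X1 at 1, D at 0, ρ at 0, X2 at 0, X3 at 0; solve each RREF row for its pivot's exponent:
  r0: exp(ℓ) + (-1)·1 = 0 ⇒ exp(ℓ) = 1
  r1: exp(m) + (0)·1 = 0 ⇒ exp(m) = 0
Π_3 = ℓ · X1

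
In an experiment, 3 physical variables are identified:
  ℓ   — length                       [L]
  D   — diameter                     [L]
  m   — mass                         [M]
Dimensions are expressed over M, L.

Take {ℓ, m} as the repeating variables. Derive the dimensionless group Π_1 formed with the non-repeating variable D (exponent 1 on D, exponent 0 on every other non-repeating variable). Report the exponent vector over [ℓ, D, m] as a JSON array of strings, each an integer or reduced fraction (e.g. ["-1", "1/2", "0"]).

Dimensional matrix (M×L by ℓ×D×m):
  M: [ 0  0  1]
  L: [ 1  1  0]
RREF → pivots at {ℓ,m} ⇒ r = 2
Pivot set = {ℓ,m}, free = {D}
RREF:
  r0: [   1    1    0]
  r1: [   0    0    1]
Fix exponent of D at 1; solve each RREF row for its pivot's exponent:
  r0: exp(ℓ) + (1)·1 = 0 ⇒ exp(ℓ) = -1
  r1: exp(m) + (0)·1 = 0 ⇒ exp(m) = 0
Π_1 = ℓ^-1 · D

["-1", "1", "0"]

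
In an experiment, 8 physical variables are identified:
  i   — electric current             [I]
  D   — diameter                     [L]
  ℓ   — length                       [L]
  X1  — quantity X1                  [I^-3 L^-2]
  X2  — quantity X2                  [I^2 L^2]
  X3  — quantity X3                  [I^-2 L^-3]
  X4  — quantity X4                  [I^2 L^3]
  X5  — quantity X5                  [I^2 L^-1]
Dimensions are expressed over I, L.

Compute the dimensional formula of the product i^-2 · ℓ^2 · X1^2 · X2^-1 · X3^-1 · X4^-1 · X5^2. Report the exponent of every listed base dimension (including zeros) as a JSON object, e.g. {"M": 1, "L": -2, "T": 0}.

Write exponents as rows I,L / cols i,D,ℓ,X1,X2,X3,X4,X5:
  I: [ 1  0  0 -3  2 -2  2  2]
  L: [ 0  1  1 -2  2 -3  3 -1]
  [I]: (-2)·1+(2)·0+(2)·-3+(-1)·2+(-1)·-2+(-1)·2+(2)·2 = -6
  [L]: (-2)·0+(2)·1+(2)·-2+(-1)·2+(-1)·-3+(-1)·3+(2)·-1 = -6
⇒ I^-6 L^-6

{"I": -6, "L": -6}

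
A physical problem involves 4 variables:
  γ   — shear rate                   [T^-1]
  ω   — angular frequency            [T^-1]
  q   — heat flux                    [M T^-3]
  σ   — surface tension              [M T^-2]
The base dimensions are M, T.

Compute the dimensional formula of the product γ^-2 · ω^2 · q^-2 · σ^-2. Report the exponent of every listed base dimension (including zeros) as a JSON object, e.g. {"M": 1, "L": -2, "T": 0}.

Dimensional matrix (M×T by γ×ω×q×σ):
  M: [ 0  0  1  1]
  T: [-1 -1 -3 -2]
  [M]: (-2)·0+(2)·0+(-2)·1+(-2)·1 = -4
  [T]: (-2)·-1+(2)·-1+(-2)·-3+(-2)·-2 = 10
⇒ M^-4 T^10

{"M": -4, "T": 10}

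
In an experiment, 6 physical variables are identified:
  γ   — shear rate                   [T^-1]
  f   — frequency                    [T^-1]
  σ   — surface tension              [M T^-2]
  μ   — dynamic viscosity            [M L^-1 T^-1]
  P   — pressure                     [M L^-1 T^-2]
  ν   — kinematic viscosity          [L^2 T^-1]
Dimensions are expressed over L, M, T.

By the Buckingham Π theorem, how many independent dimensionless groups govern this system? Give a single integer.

Write exponents as rows L,M,T / cols γ,f,σ,μ,P,ν:
  L: [ 0  0  0 -1 -1  2]
  M: [ 0  0  1  1  1  0]
  T: [-1 -1 -2 -1 -2 -1]
Echelon form has 3 nonzero rows (pivots: γ,σ,μ)
6 vars − rank 3 = 3 Π groups

3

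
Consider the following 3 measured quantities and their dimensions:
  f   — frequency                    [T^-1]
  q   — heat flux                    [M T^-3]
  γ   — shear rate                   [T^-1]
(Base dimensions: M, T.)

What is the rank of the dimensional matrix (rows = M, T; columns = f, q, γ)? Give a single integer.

2

Exponent matrix [M,T] × [f,q,γ]:
  M: [ 0  1  0]
  T: [-1 -3 -1]
Row reduction gives pivot columns f,q; rank = 2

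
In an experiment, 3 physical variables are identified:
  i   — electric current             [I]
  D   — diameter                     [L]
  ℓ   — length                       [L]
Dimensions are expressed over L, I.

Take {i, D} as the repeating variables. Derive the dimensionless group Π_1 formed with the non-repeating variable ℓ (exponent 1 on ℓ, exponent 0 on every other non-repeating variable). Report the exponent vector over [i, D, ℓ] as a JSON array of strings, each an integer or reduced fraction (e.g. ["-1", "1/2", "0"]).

Exponent matrix [L,I] × [i,D,ℓ]:
  L: [ 0  1  1]
  I: [ 1  0  0]
Row reduction gives pivot columns i,D; rank = 2
Repeat: i,D; free: ℓ
RREF:
  r0: [   1    0    0]
  r1: [   0    1    1]
Fix exponent of ℓ at 1; solve each RREF row for its pivot's exponent:
  r0: exp(i) + (0)·1 = 0 ⇒ exp(i) = 0
  r1: exp(D) + (1)·1 = 0 ⇒ exp(D) = -1
Π_1 = D^-1 · ℓ

["0", "-1", "1"]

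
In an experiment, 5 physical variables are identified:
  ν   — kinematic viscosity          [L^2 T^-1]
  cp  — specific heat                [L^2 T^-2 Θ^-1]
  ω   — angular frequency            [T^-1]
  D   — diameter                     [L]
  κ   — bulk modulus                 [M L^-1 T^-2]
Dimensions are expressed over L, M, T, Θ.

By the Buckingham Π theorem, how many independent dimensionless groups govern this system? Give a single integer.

1

Dimensional matrix (L×M×T×Θ by ν×cp×ω×D×κ):
  L: [ 2  2  0  1 -1]
  M: [ 0  0  0  0  1]
  T: [-1 -2 -1  0 -2]
  Θ: [ 0 -1  0  0  0]
Echelon form has 4 nonzero rows (pivots: ν,cp,ω,κ)
5 vars − rank 4 = 1 Π group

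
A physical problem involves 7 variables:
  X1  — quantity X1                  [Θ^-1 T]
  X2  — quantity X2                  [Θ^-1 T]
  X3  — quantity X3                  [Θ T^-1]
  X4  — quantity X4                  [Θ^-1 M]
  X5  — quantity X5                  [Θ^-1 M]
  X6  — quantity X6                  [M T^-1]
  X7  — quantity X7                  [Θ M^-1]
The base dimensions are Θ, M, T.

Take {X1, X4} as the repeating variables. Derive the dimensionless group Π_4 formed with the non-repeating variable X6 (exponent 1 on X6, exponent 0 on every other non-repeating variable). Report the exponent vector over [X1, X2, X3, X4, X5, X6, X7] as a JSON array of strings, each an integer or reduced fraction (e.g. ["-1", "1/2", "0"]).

Exponent matrix [Θ,M,T] × [X1,X2,X3,X4,X5,X6,X7]:
  Θ: [-1 -1  1 -1 -1  0  1]
  M: [ 0  0  0  1  1  1 -1]
  T: [ 1  1 -1  0  0 -1  0]
Row reduction gives pivot columns X1,X4; rank = 2
Repeat: X1,X4; free: X2,X3,X5,X6,X7
RREF:
  r0: [   1    1   -1    0    0   -1    0]
  r1: [   0    0    0    1    1    1   -1]
  r2: [   0    0    0    0    0    0    0]
Fix exponent of X6 at 1, X2 at 0, X3 at 0, X5 at 0, X7 at 0; solve each RREF row for its pivot's exponent:
  r0: exp(X1) + (-1)·1 = 0 ⇒ exp(X1) = 1
  r1: exp(X4) + (1)·1 = 0 ⇒ exp(X4) = -1
Π_4 = X1 · X4^-1 · X6

["1", "0", "0", "-1", "0", "1", "0"]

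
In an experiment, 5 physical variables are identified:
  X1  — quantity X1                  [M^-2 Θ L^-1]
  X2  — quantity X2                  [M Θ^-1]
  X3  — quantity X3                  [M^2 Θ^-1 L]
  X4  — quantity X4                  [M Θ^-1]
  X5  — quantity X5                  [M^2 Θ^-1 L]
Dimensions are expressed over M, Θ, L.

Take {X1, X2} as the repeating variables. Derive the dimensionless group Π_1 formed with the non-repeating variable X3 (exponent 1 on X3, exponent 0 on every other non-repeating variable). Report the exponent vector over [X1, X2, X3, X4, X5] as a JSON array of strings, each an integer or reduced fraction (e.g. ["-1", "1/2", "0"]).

["1", "0", "1", "0", "0"]

Write exponents as rows M,Θ,L / cols X1,X2,X3,X4,X5:
  M: [-2  1  2  1  2]
  Θ: [ 1 -1 -1 -1 -1]
  L: [-1  0  1  0  1]
Row reduction gives pivot columns X1,X2; rank = 2
Repeat: X1,X2; free: X3,X4,X5
RREF:
  r0: [   1    0   -1    0   -1]
  r1: [   0    1    0    1    0]
  r2: [   0    0    0    0    0]
Fix exponent of X3 at 1, X4 at 0, X5 at 0; solve each RREF row for its pivot's exponent:
  r0: exp(X1) + (-1)·1 = 0 ⇒ exp(X1) = 1
  r1: exp(X2) + (0)·1 = 0 ⇒ exp(X2) = 0
Π_1 = X1 · X3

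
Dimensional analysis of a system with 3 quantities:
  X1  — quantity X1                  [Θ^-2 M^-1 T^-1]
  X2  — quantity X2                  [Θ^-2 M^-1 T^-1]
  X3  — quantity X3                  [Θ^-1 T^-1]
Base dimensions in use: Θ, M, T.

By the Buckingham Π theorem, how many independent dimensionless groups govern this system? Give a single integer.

1

Exponent matrix [Θ,M,T] × [X1,X2,X3]:
  Θ: [-2 -2 -1]
  M: [-1 -1  0]
  T: [-1 -1 -1]
Row reduction gives pivot columns X1,X3; rank = 2
3 vars − rank 2 = 1 Π group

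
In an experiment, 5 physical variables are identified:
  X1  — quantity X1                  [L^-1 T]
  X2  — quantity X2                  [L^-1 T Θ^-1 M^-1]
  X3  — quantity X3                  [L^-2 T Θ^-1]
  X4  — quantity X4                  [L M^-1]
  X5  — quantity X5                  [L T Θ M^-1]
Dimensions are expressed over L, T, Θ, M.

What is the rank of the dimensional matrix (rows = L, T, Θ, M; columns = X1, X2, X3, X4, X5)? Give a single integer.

3

Exponent matrix [L,T,Θ,M] × [X1,X2,X3,X4,X5]:
  L: [-1 -1 -2  1  1]
  T: [ 1  1  1  0  1]
  Θ: [ 0 -1 -1  0  1]
  M: [ 0 -1  0 -1 -1]
Row reduction gives pivot columns X1,X2,X3; rank = 3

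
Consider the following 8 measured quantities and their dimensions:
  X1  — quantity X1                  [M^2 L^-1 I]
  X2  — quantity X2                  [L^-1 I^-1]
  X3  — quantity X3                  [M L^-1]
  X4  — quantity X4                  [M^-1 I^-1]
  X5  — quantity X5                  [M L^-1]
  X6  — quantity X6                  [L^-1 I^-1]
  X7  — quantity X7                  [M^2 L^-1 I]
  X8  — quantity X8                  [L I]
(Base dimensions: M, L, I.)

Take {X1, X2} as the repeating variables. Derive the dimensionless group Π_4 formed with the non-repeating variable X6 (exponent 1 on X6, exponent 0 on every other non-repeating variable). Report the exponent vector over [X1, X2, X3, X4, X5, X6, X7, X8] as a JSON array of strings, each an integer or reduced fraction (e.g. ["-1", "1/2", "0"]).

["0", "-1", "0", "0", "0", "1", "0", "0"]

Dimensional matrix (M×L×I by X1×X2×X3×X4×X5×X6×X7×X8):
  M: [ 2  0  1 -1  1  0  2  0]
  L: [-1 -1 -1  0 -1 -1 -1  1]
  I: [ 1 -1  0 -1  0 -1  1  1]
Row reduction gives pivot columns X1,X2; rank = 2
Pivot set = {X1,X2}, free = {X3,X4,X5,X6,X7,X8}
RREF:
  r0: [   1    0  1/2 -1/2  1/2    0    1    0]
  r1: [   0    1  1/2  1/2  1/2    1    0   -1]
  r2: [   0    0    0    0    0    0    0    0]
Fix exponent of X6 at 1, X3 at 0, X4 at 0, X5 at 0, X7 at 0, X8 at 0; solve each RREF row for its pivot's exponent:
  r0: exp(X1) + (0)·1 = 0 ⇒ exp(X1) = 0
  r1: exp(X2) + (1)·1 = 0 ⇒ exp(X2) = -1
Π_4 = X2^-1 · X6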